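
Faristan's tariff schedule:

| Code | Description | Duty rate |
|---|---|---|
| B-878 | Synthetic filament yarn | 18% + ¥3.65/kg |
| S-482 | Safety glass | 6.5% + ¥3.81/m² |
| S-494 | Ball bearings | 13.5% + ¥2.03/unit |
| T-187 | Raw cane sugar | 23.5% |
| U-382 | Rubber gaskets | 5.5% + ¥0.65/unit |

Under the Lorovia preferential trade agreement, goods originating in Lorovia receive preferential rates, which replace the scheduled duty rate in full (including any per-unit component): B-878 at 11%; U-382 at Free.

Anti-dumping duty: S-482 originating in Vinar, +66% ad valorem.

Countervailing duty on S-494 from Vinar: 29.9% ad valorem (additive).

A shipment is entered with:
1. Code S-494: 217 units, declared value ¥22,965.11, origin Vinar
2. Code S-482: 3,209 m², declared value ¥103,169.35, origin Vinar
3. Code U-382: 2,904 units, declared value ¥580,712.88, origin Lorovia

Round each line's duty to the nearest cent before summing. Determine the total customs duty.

¥97,431.44

Line 1 (S-494, Vinar, 217 units, ¥22,965.11):
Base rate for S-494 is 13.5% + ¥2.03/unit.
Additional duty on S-494 from Vinar: +29.9%. Applied ad valorem rate: 13.5% + 29.9% = 43.4%.
Duty = ¥22,965.11 × 43.4% + 217 × ¥2.03 = ¥10,407.37.
Line 2 (S-482, Vinar, 3,209 m², ¥103,169.35):
Base rate for S-482 is 6.5% + ¥3.81/m².
Additional duty on S-482 from Vinar: +66%. Applied ad valorem rate: 6.5% + 66% = 72.5%.
Duty = ¥103,169.35 × 72.5% + 3,209 × ¥3.81 = ¥87,024.07.
Line 3 (U-382, Lorovia, 2,904 units, ¥580,712.88):
Base rate for U-382 is 5.5% + ¥0.65/unit.
Origin Lorovia qualifies under the Faristan–Lorovia agreement and U-382 is covered: preferential rate Free applies instead.
Duty = ¥580,712.88 × 0% = ¥0.00.
Total = ¥10,407.37 + ¥87,024.07 + ¥0.00 = ¥97,431.44.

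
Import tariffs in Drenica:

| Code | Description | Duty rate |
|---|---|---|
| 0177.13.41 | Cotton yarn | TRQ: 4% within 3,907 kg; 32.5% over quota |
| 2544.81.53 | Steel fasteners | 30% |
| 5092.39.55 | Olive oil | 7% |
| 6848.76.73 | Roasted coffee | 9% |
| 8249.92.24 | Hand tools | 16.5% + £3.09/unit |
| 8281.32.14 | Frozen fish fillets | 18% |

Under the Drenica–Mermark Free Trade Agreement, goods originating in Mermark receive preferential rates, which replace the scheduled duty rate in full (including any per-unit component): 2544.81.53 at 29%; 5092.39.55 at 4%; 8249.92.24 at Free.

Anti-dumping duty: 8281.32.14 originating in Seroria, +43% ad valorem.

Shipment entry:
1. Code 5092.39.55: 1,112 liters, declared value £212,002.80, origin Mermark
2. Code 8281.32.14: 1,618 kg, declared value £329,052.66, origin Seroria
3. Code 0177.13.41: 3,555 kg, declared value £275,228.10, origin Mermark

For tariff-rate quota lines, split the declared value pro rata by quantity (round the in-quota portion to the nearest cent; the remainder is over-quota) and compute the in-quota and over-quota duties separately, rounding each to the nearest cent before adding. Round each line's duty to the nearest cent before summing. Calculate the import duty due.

Line 1 (5092.39.55, Mermark, 1,112 liters, £212,002.80):
Base rate for 5092.39.55 is 7%.
Origin Mermark qualifies under the Drenica–Mermark agreement and 5092.39.55 is covered: preferential rate 4% applies instead.
Duty = £212,002.80 × 4% = £8,480.11.
Line 2 (8281.32.14, Seroria, 1,618 kg, £329,052.66):
Base rate for 8281.32.14 is 18%.
Additional duty on 8281.32.14 from Seroria: +43%. Applied ad valorem rate: 18% + 43% = 61%.
Duty = £329,052.66 × 61% = £200,722.12.
Line 3 (0177.13.41, Mermark, 3,555 kg, £275,228.10):
Code 0177.13.41 is under a tariff-rate quota (threshold 3,907 kg). Quantity 3,555 kg is within the quota, so the in-quota rate 4% applies to the full value.
Duty = £275,228.10 × 4% = £11,009.12.
Total = £8,480.11 + £200,722.12 + £11,009.12 = £220,211.35.

£220,211.35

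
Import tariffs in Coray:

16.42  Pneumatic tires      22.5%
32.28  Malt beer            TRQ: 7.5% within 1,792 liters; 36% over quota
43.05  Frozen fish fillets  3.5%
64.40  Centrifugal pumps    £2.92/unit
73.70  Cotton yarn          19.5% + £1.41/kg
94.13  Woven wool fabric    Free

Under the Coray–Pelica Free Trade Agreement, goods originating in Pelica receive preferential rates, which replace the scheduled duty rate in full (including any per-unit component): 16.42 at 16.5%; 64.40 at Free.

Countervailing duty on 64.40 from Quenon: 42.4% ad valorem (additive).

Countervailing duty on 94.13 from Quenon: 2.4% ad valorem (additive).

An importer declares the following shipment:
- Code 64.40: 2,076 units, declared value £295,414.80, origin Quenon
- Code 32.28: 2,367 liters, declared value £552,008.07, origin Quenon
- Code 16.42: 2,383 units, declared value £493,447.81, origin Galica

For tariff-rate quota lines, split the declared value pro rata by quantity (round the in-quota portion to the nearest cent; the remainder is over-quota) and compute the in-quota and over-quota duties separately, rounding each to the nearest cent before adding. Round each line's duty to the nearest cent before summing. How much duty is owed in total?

Line 1 (64.40, Quenon, 2,076 units, £295,414.80):
Base rate for 64.40 is £2.92/unit.
64.40 has an FTA preferential rate, but origin Quenon is not Pelica; base rate stands.
Additional duty on 64.40 from Quenon: +42.4% ad valorem. Applied ad valorem rate = 42.4%.
Duty = £295,414.80 × 42.4% + 2,076 × £2.92 = £131,317.80.
Line 2 (32.28, Quenon, 2,367 liters, £552,008.07):
Code 32.28 is under a tariff-rate quota (threshold 1,792 liters). In-quota: 1,792 liters at 7.5%; over-quota: 575 liters at 36%.
Pro-rata value split: in-quota = £552,008.07 × 1,792/2,367 = £417,912.32; over-quota = £552,008.07 − £417,912.32 = £134,095.75.
In-quota duty = £417,912.32 × 7.5% = £31,343.42. Over-quota duty = £134,095.75 × 36% = £48,274.47.
Line duty = £31,343.42 + £48,274.47 = £79,617.89.
Line 3 (16.42, Galica, 2,383 units, £493,447.81):
Base rate for 16.42 is 22.5%.
16.42 has an FTA preferential rate, but origin Galica is not Pelica; base rate stands.
Duty = £493,447.81 × 22.5% = £111,025.76.
Total = £131,317.80 + £79,617.89 + £111,025.76 = £321,961.45.

£321,961.45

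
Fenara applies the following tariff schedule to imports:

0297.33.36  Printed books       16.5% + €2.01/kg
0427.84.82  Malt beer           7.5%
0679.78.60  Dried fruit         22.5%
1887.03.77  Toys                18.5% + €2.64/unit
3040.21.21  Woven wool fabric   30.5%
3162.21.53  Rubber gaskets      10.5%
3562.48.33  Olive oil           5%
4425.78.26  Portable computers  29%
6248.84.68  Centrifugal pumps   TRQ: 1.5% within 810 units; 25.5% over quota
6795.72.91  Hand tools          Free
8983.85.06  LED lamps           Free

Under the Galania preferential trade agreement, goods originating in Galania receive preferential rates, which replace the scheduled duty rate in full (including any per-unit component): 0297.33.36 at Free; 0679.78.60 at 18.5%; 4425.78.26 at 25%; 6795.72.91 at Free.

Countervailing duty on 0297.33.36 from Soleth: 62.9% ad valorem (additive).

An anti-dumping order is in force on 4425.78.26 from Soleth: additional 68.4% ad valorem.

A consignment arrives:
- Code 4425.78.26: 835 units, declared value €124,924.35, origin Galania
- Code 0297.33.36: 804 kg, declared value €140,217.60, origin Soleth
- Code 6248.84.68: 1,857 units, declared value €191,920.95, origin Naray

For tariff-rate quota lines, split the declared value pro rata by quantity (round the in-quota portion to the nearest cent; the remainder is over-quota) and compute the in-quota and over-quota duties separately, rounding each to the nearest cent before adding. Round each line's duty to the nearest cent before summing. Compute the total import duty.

€173,028.50

Line 1 (4425.78.26, Galania, 835 units, €124,924.35):
Base rate for 4425.78.26 is 29%.
Origin Galania qualifies under the Fenara–Galania agreement and 4425.78.26 is covered: preferential rate 25% applies instead.
The additional-duty order on 4425.78.26 targets Soleth, not Galania; it does not apply.
Duty = €124,924.35 × 25% = €31,231.09.
Line 2 (0297.33.36, Soleth, 804 kg, €140,217.60):
Base rate for 0297.33.36 is 16.5% + €2.01/kg.
0297.33.36 has an FTA preferential rate, but origin Soleth is not Galania; base rate stands.
Additional duty on 0297.33.36 from Soleth: +62.9%. Applied ad valorem rate: 16.5% + 62.9% = 79.4%.
Duty = €140,217.60 × 79.4% + 804 × €2.01 = €112,948.81.
Line 3 (6248.84.68, Naray, 1,857 units, €191,920.95):
Code 6248.84.68 is under a tariff-rate quota (threshold 810 units). In-quota: 810 units at 1.5%; over-quota: 1,047 units at 25.5%.
Pro-rata value split: in-quota = €191,920.95 × 810/1,857 = €83,713.50; over-quota = €191,920.95 − €83,713.50 = €108,207.45.
In-quota duty = €83,713.50 × 1.5% = €1,255.70. Over-quota duty = €108,207.45 × 25.5% = €27,592.90.
Line duty = €1,255.70 + €27,592.90 = €28,848.60.
Total = €31,231.09 + €112,948.81 + €28,848.60 = €173,028.50.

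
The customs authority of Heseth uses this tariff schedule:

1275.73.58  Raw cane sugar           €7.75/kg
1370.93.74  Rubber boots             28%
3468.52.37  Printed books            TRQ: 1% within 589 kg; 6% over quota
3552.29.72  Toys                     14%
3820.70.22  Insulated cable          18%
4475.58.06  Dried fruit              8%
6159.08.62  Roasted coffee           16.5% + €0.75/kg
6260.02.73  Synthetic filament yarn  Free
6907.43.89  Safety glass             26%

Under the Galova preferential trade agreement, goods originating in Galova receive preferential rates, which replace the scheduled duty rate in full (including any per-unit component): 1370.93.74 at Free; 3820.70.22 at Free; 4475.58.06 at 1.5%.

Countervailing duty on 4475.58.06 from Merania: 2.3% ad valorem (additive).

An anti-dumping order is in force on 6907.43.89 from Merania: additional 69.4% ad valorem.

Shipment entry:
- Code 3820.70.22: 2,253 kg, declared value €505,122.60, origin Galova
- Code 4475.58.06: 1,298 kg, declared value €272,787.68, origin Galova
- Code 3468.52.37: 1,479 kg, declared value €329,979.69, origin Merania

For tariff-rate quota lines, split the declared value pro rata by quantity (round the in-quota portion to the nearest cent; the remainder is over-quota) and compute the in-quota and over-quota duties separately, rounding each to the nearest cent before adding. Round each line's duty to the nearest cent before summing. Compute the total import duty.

€17,320.01

Line 1 (3820.70.22, Galova, 2,253 kg, €505,122.60):
Base rate for 3820.70.22 is 18%.
Origin Galova qualifies under the Heseth–Galova agreement and 3820.70.22 is covered: preferential rate Free applies instead.
Duty = €505,122.60 × 0% = €0.00.
Line 2 (4475.58.06, Galova, 1,298 kg, €272,787.68):
Base rate for 4475.58.06 is 8%.
Origin Galova qualifies under the Heseth–Galova agreement and 4475.58.06 is covered: preferential rate 1.5% applies instead.
The additional-duty order on 4475.58.06 targets Merania, not Galova; it does not apply.
Duty = €272,787.68 × 1.5% = €4,091.82.
Line 3 (3468.52.37, Merania, 1,479 kg, €329,979.69):
Code 3468.52.37 is under a tariff-rate quota (threshold 589 kg). In-quota: 589 kg at 1%; over-quota: 890 kg at 6%.
Pro-rata value split: in-quota = €329,979.69 × 589/1,479 = €131,411.79; over-quota = €329,979.69 − €131,411.79 = €198,567.90.
In-quota duty = €131,411.79 × 1% = €1,314.12. Over-quota duty = €198,567.90 × 6% = €11,914.07.
Line duty = €1,314.12 + €11,914.07 = €13,228.19.
Total = €0.00 + €4,091.82 + €13,228.19 = €17,320.01.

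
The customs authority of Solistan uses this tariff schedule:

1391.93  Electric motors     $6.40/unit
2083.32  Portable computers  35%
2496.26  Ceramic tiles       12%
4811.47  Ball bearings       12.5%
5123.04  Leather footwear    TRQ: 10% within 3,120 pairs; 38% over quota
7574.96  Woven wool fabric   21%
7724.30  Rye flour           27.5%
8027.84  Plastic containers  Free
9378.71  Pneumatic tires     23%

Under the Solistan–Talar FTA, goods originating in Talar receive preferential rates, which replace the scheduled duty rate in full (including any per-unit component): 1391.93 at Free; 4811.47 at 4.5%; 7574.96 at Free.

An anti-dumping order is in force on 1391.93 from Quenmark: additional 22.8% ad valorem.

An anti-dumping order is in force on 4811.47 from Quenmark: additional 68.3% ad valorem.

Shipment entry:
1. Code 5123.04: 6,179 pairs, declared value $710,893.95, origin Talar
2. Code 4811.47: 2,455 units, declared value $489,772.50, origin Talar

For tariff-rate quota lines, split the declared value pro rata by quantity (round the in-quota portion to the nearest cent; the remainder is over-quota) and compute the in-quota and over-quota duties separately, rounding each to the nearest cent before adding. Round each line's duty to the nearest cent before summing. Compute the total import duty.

Line 1 (5123.04, Talar, 6,179 pairs, $710,893.95):
Code 5123.04 is under a tariff-rate quota (threshold 3,120 pairs). In-quota: 3,120 pairs at 10%; over-quota: 3,059 pairs at 38%.
Pro-rata value split: in-quota = $710,893.95 × 3,120/6,179 = $358,956.00; over-quota = $710,893.95 − $358,956.00 = $351,937.95.
In-quota duty = $358,956.00 × 10% = $35,895.60. Over-quota duty = $351,937.95 × 38% = $133,736.42.
Line duty = $35,895.60 + $133,736.42 = $169,632.02.
Line 2 (4811.47, Talar, 2,455 units, $489,772.50):
Base rate for 4811.47 is 12.5%.
Origin Talar qualifies under the Solistan–Talar agreement and 4811.47 is covered: preferential rate 4.5% applies instead.
The additional-duty order on 4811.47 targets Quenmark, not Talar; it does not apply.
Duty = $489,772.50 × 4.5% = $22,039.76.
Total = $169,632.02 + $22,039.76 = $191,671.78.

$191,671.78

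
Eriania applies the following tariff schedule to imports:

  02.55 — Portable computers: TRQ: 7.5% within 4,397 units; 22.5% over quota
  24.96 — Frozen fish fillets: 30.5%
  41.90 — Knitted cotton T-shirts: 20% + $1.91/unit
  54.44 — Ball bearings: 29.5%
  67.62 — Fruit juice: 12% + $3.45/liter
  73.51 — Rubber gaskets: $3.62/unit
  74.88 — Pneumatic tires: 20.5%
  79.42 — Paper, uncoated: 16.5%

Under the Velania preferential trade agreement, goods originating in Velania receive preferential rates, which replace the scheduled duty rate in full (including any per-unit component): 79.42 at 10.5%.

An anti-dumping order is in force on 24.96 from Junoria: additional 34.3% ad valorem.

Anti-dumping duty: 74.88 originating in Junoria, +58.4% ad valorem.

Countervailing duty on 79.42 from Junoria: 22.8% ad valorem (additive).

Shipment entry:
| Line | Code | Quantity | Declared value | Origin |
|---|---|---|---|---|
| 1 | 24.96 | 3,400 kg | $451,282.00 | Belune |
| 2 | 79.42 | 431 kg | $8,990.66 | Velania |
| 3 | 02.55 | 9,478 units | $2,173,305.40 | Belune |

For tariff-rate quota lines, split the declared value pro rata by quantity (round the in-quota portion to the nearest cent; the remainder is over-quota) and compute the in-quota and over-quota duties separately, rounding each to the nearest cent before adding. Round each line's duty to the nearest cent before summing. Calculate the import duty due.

Line 1 (24.96, Belune, 3,400 kg, $451,282.00):
Base rate for 24.96 is 30.5%.
The additional-duty order on 24.96 targets Junoria, not Belune; it does not apply.
Duty = $451,282.00 × 30.5% = $137,641.01.
Line 2 (79.42, Velania, 431 kg, $8,990.66):
Base rate for 79.42 is 16.5%.
Origin Velania qualifies under the Eriania–Velania agreement and 79.42 is covered: preferential rate 10.5% applies instead.
The additional-duty order on 79.42 targets Junoria, not Velania; it does not apply.
Duty = $8,990.66 × 10.5% = $944.02.
Line 3 (02.55, Belune, 9,478 units, $2,173,305.40):
Code 02.55 is under a tariff-rate quota (threshold 4,397 units). In-quota: 4,397 units at 7.5%; over-quota: 5,081 units at 22.5%.
Pro-rata value split: in-quota = $2,173,305.40 × 4,397/9,478 = $1,008,232.10; over-quota = $2,173,305.40 − $1,008,232.10 = $1,165,073.30.
In-quota duty = $1,008,232.10 × 7.5% = $75,617.41. Over-quota duty = $1,165,073.30 × 22.5% = $262,141.49.
Line duty = $75,617.41 + $262,141.49 = $337,758.90.
Total = $137,641.01 + $944.02 + $337,758.90 = $476,343.93.

$476,343.93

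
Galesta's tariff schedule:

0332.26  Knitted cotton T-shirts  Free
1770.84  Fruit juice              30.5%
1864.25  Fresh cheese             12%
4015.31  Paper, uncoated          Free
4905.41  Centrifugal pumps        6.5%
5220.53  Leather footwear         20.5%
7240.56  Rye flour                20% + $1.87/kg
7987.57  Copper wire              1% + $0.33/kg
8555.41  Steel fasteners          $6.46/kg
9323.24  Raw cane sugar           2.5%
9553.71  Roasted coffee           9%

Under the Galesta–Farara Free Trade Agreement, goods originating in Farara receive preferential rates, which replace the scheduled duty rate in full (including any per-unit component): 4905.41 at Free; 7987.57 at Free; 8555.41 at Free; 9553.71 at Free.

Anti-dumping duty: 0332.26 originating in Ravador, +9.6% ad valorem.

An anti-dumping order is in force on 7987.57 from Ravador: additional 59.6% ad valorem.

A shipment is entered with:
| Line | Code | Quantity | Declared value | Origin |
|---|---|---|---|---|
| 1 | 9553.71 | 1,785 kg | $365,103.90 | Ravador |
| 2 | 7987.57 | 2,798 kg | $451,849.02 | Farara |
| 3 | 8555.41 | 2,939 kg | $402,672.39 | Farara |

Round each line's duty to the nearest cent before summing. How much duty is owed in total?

Line 1 (9553.71, Ravador, 1,785 kg, $365,103.90):
Base rate for 9553.71 is 9%.
9553.71 has an FTA preferential rate, but origin Ravador is not Farara; base rate stands.
Duty = $365,103.90 × 9% = $32,859.35.
Line 2 (7987.57, Farara, 2,798 kg, $451,849.02):
Base rate for 7987.57 is 1% + $0.33/kg.
Origin Farara qualifies under the Galesta–Farara agreement and 7987.57 is covered: preferential rate Free applies instead.
The additional-duty order on 7987.57 targets Ravador, not Farara; it does not apply.
Duty = $451,849.02 × 0% = $0.00.
Line 3 (8555.41, Farara, 2,939 kg, $402,672.39):
Base rate for 8555.41 is $6.46/kg.
Origin Farara qualifies under the Galesta–Farara agreement and 8555.41 is covered: preferential rate Free applies instead.
Duty = $402,672.39 × 0% = $0.00.
Total = $32,859.35 + $0.00 + $0.00 = $32,859.35.

$32,859.35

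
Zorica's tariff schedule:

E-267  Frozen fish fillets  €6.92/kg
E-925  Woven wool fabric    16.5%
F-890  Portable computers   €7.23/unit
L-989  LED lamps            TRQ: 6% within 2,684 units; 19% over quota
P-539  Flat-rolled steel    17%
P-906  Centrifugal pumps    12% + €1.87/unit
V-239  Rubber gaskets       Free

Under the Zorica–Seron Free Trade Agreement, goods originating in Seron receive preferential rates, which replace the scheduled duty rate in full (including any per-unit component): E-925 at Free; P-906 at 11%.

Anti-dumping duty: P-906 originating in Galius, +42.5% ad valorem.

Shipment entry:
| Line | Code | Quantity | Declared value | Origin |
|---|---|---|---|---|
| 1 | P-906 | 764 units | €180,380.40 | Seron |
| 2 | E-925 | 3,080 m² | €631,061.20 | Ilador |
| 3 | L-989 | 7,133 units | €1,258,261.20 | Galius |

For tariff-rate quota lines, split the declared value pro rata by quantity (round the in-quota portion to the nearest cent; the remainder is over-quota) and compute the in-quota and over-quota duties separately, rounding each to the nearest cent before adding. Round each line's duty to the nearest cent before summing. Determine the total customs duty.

Line 1 (P-906, Seron, 764 units, €180,380.40):
Base rate for P-906 is 12% + €1.87/unit.
Origin Seron qualifies under the Zorica–Seron agreement and P-906 is covered: preferential rate 11% applies instead.
The additional-duty order on P-906 targets Galius, not Seron; it does not apply.
Duty = €180,380.40 × 11% = €19,841.84.
Line 2 (E-925, Ilador, 3,080 m², €631,061.20):
Base rate for E-925 is 16.5%.
E-925 has an FTA preferential rate, but origin Ilador is not Seron; base rate stands.
Duty = €631,061.20 × 16.5% = €104,125.10.
Line 3 (L-989, Galius, 7,133 units, €1,258,261.20):
Code L-989 is under a tariff-rate quota (threshold 2,684 units). In-quota: 2,684 units at 6%; over-quota: 4,449 units at 19%.
Pro-rata value split: in-quota = €1,258,261.20 × 2,684/7,133 = €473,457.60; over-quota = €1,258,261.20 − €473,457.60 = €784,803.60.
In-quota duty = €473,457.60 × 6% = €28,407.46. Over-quota duty = €784,803.60 × 19% = €149,112.68.
Line duty = €28,407.46 + €149,112.68 = €177,520.14.
Total = €19,841.84 + €104,125.10 + €177,520.14 = €301,487.08.

€301,487.08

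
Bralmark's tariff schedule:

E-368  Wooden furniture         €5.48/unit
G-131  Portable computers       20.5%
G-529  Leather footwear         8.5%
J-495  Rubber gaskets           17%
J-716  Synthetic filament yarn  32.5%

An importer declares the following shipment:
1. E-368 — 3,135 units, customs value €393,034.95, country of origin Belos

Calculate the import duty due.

€17,179.80

Line 1 (E-368, Belos, 3,135 units, €393,034.95):
Base rate for E-368 is €5.48/unit.
Duty = 3,135 × €5.48 = €17,179.80.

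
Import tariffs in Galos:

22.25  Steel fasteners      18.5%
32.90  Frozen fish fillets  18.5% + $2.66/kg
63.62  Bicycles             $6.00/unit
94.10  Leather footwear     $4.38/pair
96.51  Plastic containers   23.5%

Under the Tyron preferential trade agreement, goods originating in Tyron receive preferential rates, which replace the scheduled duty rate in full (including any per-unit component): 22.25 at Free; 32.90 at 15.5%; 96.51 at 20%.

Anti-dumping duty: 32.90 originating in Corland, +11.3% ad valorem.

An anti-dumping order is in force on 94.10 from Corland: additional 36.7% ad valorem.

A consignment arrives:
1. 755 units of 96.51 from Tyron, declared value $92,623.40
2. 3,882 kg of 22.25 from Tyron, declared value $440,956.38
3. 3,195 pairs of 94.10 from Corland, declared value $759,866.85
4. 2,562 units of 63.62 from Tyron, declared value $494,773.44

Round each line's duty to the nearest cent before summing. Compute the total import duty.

$326,761.91

Line 1 (96.51, Tyron, 755 units, $92,623.40):
Base rate for 96.51 is 23.5%.
Origin Tyron qualifies under the Galos–Tyron agreement and 96.51 is covered: preferential rate 20% applies instead.
Duty = $92,623.40 × 20% = $18,524.68.
Line 2 (22.25, Tyron, 3,882 kg, $440,956.38):
Base rate for 22.25 is 18.5%.
Origin Tyron qualifies under the Galos–Tyron agreement and 22.25 is covered: preferential rate Free applies instead.
Duty = $440,956.38 × 0% = $0.00.
Line 3 (94.10, Corland, 3,195 pairs, $759,866.85):
Base rate for 94.10 is $4.38/pair.
Additional duty on 94.10 from Corland: +36.7% ad valorem. Applied ad valorem rate = 36.7%.
Duty = $759,866.85 × 36.7% + 3,195 × $4.38 = $292,865.23.
Line 4 (63.62, Tyron, 2,562 units, $494,773.44):
Base rate for 63.62 is $6.00/unit.
Origin Tyron is the FTA partner but 63.62 is not on the preference list; base rate stands.
Duty = 2,562 × $6.00 = $15,372.00.
Total = $18,524.68 + $0.00 + $292,865.23 + $15,372.00 = $326,761.91.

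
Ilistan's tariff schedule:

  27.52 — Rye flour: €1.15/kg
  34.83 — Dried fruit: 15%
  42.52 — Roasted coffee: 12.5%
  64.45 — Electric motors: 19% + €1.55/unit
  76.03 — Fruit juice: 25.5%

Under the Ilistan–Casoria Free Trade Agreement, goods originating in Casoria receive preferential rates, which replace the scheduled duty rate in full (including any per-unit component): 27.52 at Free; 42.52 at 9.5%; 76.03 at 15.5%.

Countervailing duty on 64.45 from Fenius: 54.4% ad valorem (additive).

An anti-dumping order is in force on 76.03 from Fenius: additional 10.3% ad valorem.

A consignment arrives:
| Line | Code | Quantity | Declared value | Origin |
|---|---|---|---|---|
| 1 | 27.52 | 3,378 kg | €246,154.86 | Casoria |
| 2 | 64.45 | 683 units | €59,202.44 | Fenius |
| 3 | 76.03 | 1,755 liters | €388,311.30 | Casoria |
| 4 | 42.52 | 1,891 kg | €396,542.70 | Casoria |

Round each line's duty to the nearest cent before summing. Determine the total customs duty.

€142,373.05

Line 1 (27.52, Casoria, 3,378 kg, €246,154.86):
Base rate for 27.52 is €1.15/kg.
Origin Casoria qualifies under the Ilistan–Casoria agreement and 27.52 is covered: preferential rate Free applies instead.
Duty = €246,154.86 × 0% = €0.00.
Line 2 (64.45, Fenius, 683 units, €59,202.44):
Base rate for 64.45 is 19% + €1.55/unit.
Additional duty on 64.45 from Fenius: +54.4%. Applied ad valorem rate: 19% + 54.4% = 73.4%.
Duty = €59,202.44 × 73.4% + 683 × €1.55 = €44,513.24.
Line 3 (76.03, Casoria, 1,755 liters, €388,311.30):
Base rate for 76.03 is 25.5%.
Origin Casoria qualifies under the Ilistan–Casoria agreement and 76.03 is covered: preferential rate 15.5% applies instead.
The additional-duty order on 76.03 targets Fenius, not Casoria; it does not apply.
Duty = €388,311.30 × 15.5% = €60,188.25.
Line 4 (42.52, Casoria, 1,891 kg, €396,542.70):
Base rate for 42.52 is 12.5%.
Origin Casoria qualifies under the Ilistan–Casoria agreement and 42.52 is covered: preferential rate 9.5% applies instead.
Duty = €396,542.70 × 9.5% = €37,671.56.
Total = €0.00 + €44,513.24 + €60,188.25 + €37,671.56 = €142,373.05.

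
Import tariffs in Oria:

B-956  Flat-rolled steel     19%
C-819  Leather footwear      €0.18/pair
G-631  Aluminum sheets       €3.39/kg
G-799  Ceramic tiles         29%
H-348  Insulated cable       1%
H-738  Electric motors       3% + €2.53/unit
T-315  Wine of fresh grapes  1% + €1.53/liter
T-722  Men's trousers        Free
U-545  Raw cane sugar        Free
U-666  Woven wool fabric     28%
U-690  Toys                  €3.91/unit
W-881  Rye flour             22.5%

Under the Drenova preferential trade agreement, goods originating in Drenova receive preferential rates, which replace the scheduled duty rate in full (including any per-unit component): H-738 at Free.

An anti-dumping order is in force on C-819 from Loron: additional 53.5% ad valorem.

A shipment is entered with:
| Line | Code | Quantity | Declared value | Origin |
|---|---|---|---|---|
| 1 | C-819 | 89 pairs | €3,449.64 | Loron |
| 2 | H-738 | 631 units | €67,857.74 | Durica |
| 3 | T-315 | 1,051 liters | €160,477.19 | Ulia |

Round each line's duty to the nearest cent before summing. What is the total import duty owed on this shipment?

Line 1 (C-819, Loron, 89 pairs, €3,449.64):
Base rate for C-819 is €0.18/pair.
Additional duty on C-819 from Loron: +53.5% ad valorem. Applied ad valorem rate = 53.5%.
Duty = €3,449.64 × 53.5% + 89 × €0.18 = €1,861.58.
Line 2 (H-738, Durica, 631 units, €67,857.74):
Base rate for H-738 is 3% + €2.53/unit.
H-738 has an FTA preferential rate, but origin Durica is not Drenova; base rate stands.
Duty = €67,857.74 × 3% + 631 × €2.53 = €3,632.16.
Line 3 (T-315, Ulia, 1,051 liters, €160,477.19):
Base rate for T-315 is 1% + €1.53/liter.
Duty = €160,477.19 × 1% + 1,051 × €1.53 = €3,212.80.
Total = €1,861.58 + €3,632.16 + €3,212.80 = €8,706.54.

€8,706.54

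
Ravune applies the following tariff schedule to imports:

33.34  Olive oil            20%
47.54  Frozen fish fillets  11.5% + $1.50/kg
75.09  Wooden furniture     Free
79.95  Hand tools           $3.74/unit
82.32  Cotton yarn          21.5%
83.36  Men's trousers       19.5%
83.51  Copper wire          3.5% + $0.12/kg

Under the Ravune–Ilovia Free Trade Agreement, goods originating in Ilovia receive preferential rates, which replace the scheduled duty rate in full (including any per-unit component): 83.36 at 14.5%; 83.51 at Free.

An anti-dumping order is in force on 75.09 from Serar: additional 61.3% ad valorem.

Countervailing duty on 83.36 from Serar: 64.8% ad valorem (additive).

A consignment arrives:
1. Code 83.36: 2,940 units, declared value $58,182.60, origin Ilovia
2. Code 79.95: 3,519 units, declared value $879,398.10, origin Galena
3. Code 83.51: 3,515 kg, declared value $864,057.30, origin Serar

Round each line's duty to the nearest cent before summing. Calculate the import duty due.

$52,261.35

Line 1 (83.36, Ilovia, 2,940 units, $58,182.60):
Base rate for 83.36 is 19.5%.
Origin Ilovia qualifies under the Ravune–Ilovia agreement and 83.36 is covered: preferential rate 14.5% applies instead.
The additional-duty order on 83.36 targets Serar, not Ilovia; it does not apply.
Duty = $58,182.60 × 14.5% = $8,436.48.
Line 2 (79.95, Galena, 3,519 units, $879,398.10):
Base rate for 79.95 is $3.74/unit.
Duty = 3,519 × $3.74 = $13,161.06.
Line 3 (83.51, Serar, 3,515 kg, $864,057.30):
Base rate for 83.51 is 3.5% + $0.12/kg.
83.51 has an FTA preferential rate, but origin Serar is not Ilovia; base rate stands.
Duty = $864,057.30 × 3.5% + 3,515 × $0.12 = $30,663.81.
Total = $8,436.48 + $13,161.06 + $30,663.81 = $52,261.35.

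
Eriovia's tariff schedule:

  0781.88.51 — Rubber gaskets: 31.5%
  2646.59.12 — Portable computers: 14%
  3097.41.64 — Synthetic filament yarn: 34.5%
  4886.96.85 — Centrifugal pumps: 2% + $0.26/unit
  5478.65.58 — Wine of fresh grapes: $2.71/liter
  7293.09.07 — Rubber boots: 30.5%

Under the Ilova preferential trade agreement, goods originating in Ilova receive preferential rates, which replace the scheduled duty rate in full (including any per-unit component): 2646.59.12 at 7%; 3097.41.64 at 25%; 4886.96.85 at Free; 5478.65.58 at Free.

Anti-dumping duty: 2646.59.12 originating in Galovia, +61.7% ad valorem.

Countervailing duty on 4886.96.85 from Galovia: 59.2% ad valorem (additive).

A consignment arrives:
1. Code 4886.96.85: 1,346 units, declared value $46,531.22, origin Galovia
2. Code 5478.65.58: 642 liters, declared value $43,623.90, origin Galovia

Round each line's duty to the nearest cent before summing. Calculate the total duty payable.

Line 1 (4886.96.85, Galovia, 1,346 units, $46,531.22):
Base rate for 4886.96.85 is 2% + $0.26/unit.
4886.96.85 has an FTA preferential rate, but origin Galovia is not Ilova; base rate stands.
Additional duty on 4886.96.85 from Galovia: +59.2%. Applied ad valorem rate: 2% + 59.2% = 61.2%.
Duty = $46,531.22 × 61.2% + 1,346 × $0.26 = $28,827.07.
Line 2 (5478.65.58, Galovia, 642 liters, $43,623.90):
Base rate for 5478.65.58 is $2.71/liter.
5478.65.58 has an FTA preferential rate, but origin Galovia is not Ilova; base rate stands.
Duty = 642 × $2.71 = $1,739.82.
Total = $28,827.07 + $1,739.82 = $30,566.89.

$30,566.89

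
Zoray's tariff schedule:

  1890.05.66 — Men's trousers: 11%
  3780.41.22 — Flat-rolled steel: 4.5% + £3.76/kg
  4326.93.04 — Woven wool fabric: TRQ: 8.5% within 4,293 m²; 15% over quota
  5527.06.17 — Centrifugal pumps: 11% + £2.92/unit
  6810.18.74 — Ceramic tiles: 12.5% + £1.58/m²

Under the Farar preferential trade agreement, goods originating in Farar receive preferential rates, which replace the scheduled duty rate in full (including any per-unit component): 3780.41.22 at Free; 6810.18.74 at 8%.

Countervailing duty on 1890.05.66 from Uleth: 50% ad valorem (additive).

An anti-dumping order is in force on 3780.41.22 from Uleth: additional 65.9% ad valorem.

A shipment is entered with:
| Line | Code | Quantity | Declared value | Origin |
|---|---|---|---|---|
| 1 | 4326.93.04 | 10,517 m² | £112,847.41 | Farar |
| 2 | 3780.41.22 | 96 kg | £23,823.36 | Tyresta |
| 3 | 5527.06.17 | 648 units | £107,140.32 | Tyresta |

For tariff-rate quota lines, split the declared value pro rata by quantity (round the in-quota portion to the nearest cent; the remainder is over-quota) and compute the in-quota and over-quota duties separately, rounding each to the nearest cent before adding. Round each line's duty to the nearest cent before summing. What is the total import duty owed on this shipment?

£29,043.57

Line 1 (4326.93.04, Farar, 10,517 m², £112,847.41):
Code 4326.93.04 is under a tariff-rate quota (threshold 4,293 m²). In-quota: 4,293 m² at 8.5%; over-quota: 6,224 m² at 15%.
Pro-rata value split: in-quota = £112,847.41 × 4,293/10,517 = £46,063.89; over-quota = £112,847.41 − £46,063.89 = £66,783.52.
In-quota duty = £46,063.89 × 8.5% = £3,915.43. Over-quota duty = £66,783.52 × 15% = £10,017.53.
Line duty = £3,915.43 + £10,017.53 = £13,932.96.
Line 2 (3780.41.22, Tyresta, 96 kg, £23,823.36):
Base rate for 3780.41.22 is 4.5% + £3.76/kg.
3780.41.22 has an FTA preferential rate, but origin Tyresta is not Farar; base rate stands.
The additional-duty order on 3780.41.22 targets Uleth, not Tyresta; it does not apply.
Duty = £23,823.36 × 4.5% + 96 × £3.76 = £1,433.01.
Line 3 (5527.06.17, Tyresta, 648 units, £107,140.32):
Base rate for 5527.06.17 is 11% + £2.92/unit.
Duty = £107,140.32 × 11% + 648 × £2.92 = £13,677.60.
Total = £13,932.96 + £1,433.01 + £13,677.60 = £29,043.57.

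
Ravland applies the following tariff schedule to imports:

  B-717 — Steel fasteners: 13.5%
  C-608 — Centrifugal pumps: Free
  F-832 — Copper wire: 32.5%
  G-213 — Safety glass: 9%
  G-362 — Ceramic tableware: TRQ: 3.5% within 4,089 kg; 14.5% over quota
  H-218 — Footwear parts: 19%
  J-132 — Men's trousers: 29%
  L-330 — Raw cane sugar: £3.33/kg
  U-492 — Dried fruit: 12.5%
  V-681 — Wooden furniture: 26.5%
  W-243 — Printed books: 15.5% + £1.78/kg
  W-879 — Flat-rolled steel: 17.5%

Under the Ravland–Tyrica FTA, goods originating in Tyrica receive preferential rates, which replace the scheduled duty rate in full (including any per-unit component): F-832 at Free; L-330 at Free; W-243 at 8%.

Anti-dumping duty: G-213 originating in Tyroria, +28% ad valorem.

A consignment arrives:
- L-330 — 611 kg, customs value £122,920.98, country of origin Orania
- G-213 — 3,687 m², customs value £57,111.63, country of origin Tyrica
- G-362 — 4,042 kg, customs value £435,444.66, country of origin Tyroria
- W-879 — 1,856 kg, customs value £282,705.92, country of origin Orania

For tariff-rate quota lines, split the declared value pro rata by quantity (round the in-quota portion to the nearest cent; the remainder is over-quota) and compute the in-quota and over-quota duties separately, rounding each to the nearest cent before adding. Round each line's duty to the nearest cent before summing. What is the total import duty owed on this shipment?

Line 1 (L-330, Orania, 611 kg, £122,920.98):
Base rate for L-330 is £3.33/kg.
L-330 has an FTA preferential rate, but origin Orania is not Tyrica; base rate stands.
Duty = 611 × £3.33 = £2,034.63.
Line 2 (G-213, Tyrica, 3,687 m², £57,111.63):
Base rate for G-213 is 9%.
Origin Tyrica is the FTA partner but G-213 is not on the preference list; base rate stands.
The additional-duty order on G-213 targets Tyroria, not Tyrica; it does not apply.
Duty = £57,111.63 × 9% = £5,140.05.
Line 3 (G-362, Tyroria, 4,042 kg, £435,444.66):
Code G-362 is under a tariff-rate quota (threshold 4,089 kg). Quantity 4,042 kg is within the quota, so the in-quota rate 3.5% applies to the full value.
Duty = £435,444.66 × 3.5% = £15,240.56.
Line 4 (W-879, Orania, 1,856 kg, £282,705.92):
Base rate for W-879 is 17.5%.
Duty = £282,705.92 × 17.5% = £49,473.54.
Total = £2,034.63 + £5,140.05 + £15,240.56 + £49,473.54 = £71,888.78.

£71,888.78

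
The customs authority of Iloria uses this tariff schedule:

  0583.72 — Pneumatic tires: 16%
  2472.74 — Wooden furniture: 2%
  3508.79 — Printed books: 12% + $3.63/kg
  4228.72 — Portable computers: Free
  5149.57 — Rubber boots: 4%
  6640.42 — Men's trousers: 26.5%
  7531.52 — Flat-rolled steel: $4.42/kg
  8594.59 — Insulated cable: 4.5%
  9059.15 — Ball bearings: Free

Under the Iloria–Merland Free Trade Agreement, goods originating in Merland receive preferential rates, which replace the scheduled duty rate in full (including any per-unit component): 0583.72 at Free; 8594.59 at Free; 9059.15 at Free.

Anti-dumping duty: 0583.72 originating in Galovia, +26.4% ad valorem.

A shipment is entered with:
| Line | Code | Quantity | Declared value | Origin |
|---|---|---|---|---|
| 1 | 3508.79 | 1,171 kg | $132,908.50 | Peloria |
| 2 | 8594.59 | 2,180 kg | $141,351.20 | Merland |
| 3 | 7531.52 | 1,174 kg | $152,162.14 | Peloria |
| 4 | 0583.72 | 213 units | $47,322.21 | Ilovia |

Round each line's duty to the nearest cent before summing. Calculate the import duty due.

Line 1 (3508.79, Peloria, 1,171 kg, $132,908.50):
Base rate for 3508.79 is 12% + $3.63/kg.
Duty = $132,908.50 × 12% + 1,171 × $3.63 = $20,199.75.
Line 2 (8594.59, Merland, 2,180 kg, $141,351.20):
Base rate for 8594.59 is 4.5%.
Origin Merland qualifies under the Iloria–Merland agreement and 8594.59 is covered: preferential rate Free applies instead.
Duty = $141,351.20 × 0% = $0.00.
Line 3 (7531.52, Peloria, 1,174 kg, $152,162.14):
Base rate for 7531.52 is $4.42/kg.
Duty = 1,174 × $4.42 = $5,189.08.
Line 4 (0583.72, Ilovia, 213 units, $47,322.21):
Base rate for 0583.72 is 16%.
0583.72 has an FTA preferential rate, but origin Ilovia is not Merland; base rate stands.
The additional-duty order on 0583.72 targets Galovia, not Ilovia; it does not apply.
Duty = $47,322.21 × 16% = $7,571.55.
Total = $20,199.75 + $0.00 + $5,189.08 + $7,571.55 = $32,960.38.

$32,960.38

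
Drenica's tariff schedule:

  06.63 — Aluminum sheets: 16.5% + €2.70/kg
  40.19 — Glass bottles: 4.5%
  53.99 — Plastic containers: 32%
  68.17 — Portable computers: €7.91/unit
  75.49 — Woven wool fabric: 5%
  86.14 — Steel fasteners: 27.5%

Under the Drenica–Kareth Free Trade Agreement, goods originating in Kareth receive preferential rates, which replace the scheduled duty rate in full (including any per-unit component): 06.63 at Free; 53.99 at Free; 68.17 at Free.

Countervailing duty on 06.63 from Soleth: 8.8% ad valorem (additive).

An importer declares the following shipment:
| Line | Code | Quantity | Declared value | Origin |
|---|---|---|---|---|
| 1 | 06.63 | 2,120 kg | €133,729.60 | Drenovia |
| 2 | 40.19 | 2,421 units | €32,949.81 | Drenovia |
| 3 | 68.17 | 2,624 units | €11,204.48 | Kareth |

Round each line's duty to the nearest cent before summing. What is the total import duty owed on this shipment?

Line 1 (06.63, Drenovia, 2,120 kg, €133,729.60):
Base rate for 06.63 is 16.5% + €2.70/kg.
06.63 has an FTA preferential rate, but origin Drenovia is not Kareth; base rate stands.
The additional-duty order on 06.63 targets Soleth, not Drenovia; it does not apply.
Duty = €133,729.60 × 16.5% + 2,120 × €2.70 = €27,789.38.
Line 2 (40.19, Drenovia, 2,421 units, €32,949.81):
Base rate for 40.19 is 4.5%.
Duty = €32,949.81 × 4.5% = €1,482.74.
Line 3 (68.17, Kareth, 2,624 units, €11,204.48):
Base rate for 68.17 is €7.91/unit.
Origin Kareth qualifies under the Drenica–Kareth agreement and 68.17 is covered: preferential rate Free applies instead.
Duty = €11,204.48 × 0% = €0.00.
Total = €27,789.38 + €1,482.74 + €0.00 = €29,272.12.

€29,272.12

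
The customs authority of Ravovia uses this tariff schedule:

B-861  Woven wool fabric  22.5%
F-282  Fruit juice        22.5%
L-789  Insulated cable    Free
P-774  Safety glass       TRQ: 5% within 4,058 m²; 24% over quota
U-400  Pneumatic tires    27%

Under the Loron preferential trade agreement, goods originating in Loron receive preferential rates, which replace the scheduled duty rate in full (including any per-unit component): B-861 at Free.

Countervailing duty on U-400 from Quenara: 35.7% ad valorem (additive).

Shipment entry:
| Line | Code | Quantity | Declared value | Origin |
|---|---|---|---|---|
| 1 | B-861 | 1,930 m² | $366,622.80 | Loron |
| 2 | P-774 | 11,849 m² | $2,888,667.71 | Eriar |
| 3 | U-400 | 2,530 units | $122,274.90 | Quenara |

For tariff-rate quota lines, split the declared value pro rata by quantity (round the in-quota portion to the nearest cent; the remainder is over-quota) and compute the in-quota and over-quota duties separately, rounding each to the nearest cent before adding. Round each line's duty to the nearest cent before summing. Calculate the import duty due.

$581,979.64

Line 1 (B-861, Loron, 1,930 m², $366,622.80):
Base rate for B-861 is 22.5%.
Origin Loron qualifies under the Ravovia–Loron agreement and B-861 is covered: preferential rate Free applies instead.
Duty = $366,622.80 × 0% = $0.00.
Line 2 (P-774, Eriar, 11,849 m², $2,888,667.71):
Code P-774 is under a tariff-rate quota (threshold 4,058 m²). In-quota: 4,058 m² at 5%; over-quota: 7,791 m² at 24%.
Pro-rata value split: in-quota = $2,888,667.71 × 4,058/11,849 = $989,299.82; over-quota = $2,888,667.71 − $989,299.82 = $1,899,367.89.
In-quota duty = $989,299.82 × 5% = $49,464.99. Over-quota duty = $1,899,367.89 × 24% = $455,848.29.
Line duty = $49,464.99 + $455,848.29 = $505,313.28.
Line 3 (U-400, Quenara, 2,530 units, $122,274.90):
Base rate for U-400 is 27%.
Additional duty on U-400 from Quenara: +35.7%. Applied ad valorem rate: 27% + 35.7% = 62.7%.
Duty = $122,274.90 × 62.7% = $76,666.36.
Total = $0.00 + $505,313.28 + $76,666.36 = $581,979.64.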